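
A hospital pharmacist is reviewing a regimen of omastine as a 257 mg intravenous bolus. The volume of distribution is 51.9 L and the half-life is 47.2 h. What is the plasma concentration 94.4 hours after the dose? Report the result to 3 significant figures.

1.24 mg/L

C₀ = dose / V = 257 / 51.9 = 4.952 mg/L
k = ln 2 / 47.2 = 0.01469 h⁻¹
C(t) = C₀ e^(−kt) = 4.952 × e^(−0.01469 × 94.4) = 4.952 × e^(−1.386) = 4.952 × 0.2500 ≈ 1.24 mg/L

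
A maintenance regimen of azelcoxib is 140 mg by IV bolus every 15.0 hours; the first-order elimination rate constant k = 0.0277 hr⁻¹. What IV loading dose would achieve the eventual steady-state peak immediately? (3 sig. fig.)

Accumulation ratio R = 1 / (1 − e^(−kτ)) = 1 / (1 − e^(−0.02770×15.0)) = 1 / (1 − 0.6600) = 2.941
Loading dose = maintenance dose × R = 140 × 2.941 ≈ 412 mg

412 mg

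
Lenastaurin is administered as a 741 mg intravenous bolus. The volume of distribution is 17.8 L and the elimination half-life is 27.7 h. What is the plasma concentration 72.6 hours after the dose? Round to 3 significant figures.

C₀ = dose / V = 741 / 17.8 = 41.63 µg/mL
k = ln 2 / 27.7 = 0.02502 h⁻¹
C(t) = C₀ e^(−kt) = 41.63 × e^(−0.02502 × 72.6) = 41.63 × e^(−1.817) = 41.63 × 0.1626 ≈ 6.77 µg/mL

6.77 µg/mL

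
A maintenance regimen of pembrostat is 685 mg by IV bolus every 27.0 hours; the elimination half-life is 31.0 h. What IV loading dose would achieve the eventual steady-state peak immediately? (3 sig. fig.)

1510 mg

k = ln 2 / 31.0 = 0.02236 h⁻¹
Accumulation ratio R = 1 / (1 − e^(−kτ)) = 1 / (1 − e^(−0.02236×27.0)) = 1 / (1 − 0.5468) = 2.206
Loading dose = maintenance dose × R = 685 × 2.206 ≈ 1510 mg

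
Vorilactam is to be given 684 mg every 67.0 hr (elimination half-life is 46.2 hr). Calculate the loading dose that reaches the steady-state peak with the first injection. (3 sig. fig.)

k = ln 2 / 46.2 = 0.01500 hr⁻¹
Accumulation ratio R = 1 / (1 − e^(−kτ)) = 1 / (1 − e^(−0.01500×67.0)) = 1 / (1 − 0.3660) = 1.577
Loading dose = maintenance dose × R = 684 × 1.577 ≈ 1080 mg

1080 mg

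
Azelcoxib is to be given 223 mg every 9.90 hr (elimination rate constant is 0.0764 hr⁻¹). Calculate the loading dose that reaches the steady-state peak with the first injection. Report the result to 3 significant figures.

Accumulation ratio R = 1 / (1 − e^(−kτ)) = 1 / (1 − e^(−0.07640×9.90)) = 1 / (1 − 0.4694) = 1.885
Loading dose = maintenance dose × R = 223 × 1.885 ≈ 420 mg

420 mg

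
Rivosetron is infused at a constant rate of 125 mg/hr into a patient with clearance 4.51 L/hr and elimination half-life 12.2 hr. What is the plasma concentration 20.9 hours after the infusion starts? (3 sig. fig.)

Css = rate / CL = 125 / 4.51 = 27.72 µg/mL
k = ln 2 / 12.2 = 0.05682 hr⁻¹
C(t) = Css (1 − e^(−kt)) = 27.72 × (1 − e^(−1.187)) = 27.72 × 0.6950 ≈ 19.3 µg/mL

19.3 µg/mL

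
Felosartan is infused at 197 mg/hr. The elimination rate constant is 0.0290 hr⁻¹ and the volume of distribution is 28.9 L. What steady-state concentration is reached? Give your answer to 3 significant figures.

235 µg/mL

CL = k · V = 0.0290 × 28.9 = 0.8381 L/hr
Css = rate / CL = 197 / 0.8381 ≈ 235 µg/mL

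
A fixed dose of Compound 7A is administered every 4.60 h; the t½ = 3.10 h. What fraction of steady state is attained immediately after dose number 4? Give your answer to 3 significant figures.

0.984

k = ln 2 / 3.10 = 0.2236 h⁻¹
f_n = 1 − e^(−nkτ) = 1 − e^(−4 × 0.2236 × 4.60) = 1 − e^(−4.114) = 1 − 0.01634 ≈ 0.984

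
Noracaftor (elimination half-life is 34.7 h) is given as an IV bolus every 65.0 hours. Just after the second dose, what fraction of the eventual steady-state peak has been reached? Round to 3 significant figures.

0.925

k = ln 2 / 34.7 = 0.01998 h⁻¹
f_n = 1 − e^(−nkτ) = 1 − e^(−2 × 0.01998 × 65.0) = 1 − e^(−2.597) = 1 − 0.07451 ≈ 0.925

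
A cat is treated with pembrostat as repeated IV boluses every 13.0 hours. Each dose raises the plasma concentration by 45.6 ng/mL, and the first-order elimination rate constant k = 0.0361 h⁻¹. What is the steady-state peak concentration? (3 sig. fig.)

122 ng/mL

Fraction remaining after one interval: e^(−kτ) = e^(−0.03610 × 13.0) = 0.6254
R = 1 / (1 − 0.6254) = 2.670
Css,max = 45.6 × 2.670 ≈ 122 ng/mL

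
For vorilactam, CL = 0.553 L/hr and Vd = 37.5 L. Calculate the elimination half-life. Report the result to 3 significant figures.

k = CL / V = 0.553 / 37.5 = 0.01475 hr⁻¹
t½ = ln 2 / k = ln 2 / 0.01475 ≈ 47.0 hours

47.0 hours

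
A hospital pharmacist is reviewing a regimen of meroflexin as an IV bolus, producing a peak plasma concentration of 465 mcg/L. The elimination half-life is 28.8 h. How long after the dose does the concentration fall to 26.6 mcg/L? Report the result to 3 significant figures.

k = ln 2 / 28.8 = 0.02407 h⁻¹
C(t) = C₀ e^(−kt)  ⇒  t = ln(C₀/C) / k
t = ln(465/26.6) / 0.02407 = 2.861 / 0.02407 ≈ 119 hours

119 hours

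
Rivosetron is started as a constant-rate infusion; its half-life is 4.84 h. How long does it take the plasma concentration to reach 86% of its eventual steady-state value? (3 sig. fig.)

k = ln 2 / 4.84 = 0.1432 h⁻¹
f = 1 − e^(−kt)  ⇒  t = −ln(1 − f) / k
t = −ln(1 − 0.86) / 0.1432 = 1.966 / 0.1432 ≈ 13.7 hours

13.7 hours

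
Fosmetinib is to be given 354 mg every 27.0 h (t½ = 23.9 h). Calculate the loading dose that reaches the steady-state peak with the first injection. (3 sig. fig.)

652 mg

k = ln 2 / 23.9 = 0.02900 h⁻¹
Accumulation ratio R = 1 / (1 − e^(−kτ)) = 1 / (1 − e^(−0.02900×27.0)) = 1 / (1 − 0.4570) = 1.842
Loading dose = maintenance dose × R = 354 × 1.842 ≈ 652 mg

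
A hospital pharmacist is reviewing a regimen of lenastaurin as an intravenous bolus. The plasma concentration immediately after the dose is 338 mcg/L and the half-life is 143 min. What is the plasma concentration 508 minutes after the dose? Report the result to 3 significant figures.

k = ln 2 / 143 = 0.004847 min⁻¹
C(t) = C₀ e^(−kt) = 338 × e^(−0.004847 × 508) = 338 × e^(−2.462) = 338 × 0.08523 ≈ 28.8 mcg/L

28.8 mcg/L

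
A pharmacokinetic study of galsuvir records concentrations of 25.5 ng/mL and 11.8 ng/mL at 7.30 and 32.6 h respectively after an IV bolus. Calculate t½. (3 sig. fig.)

k = ln(C₁/C₂) / (t₂ − t₁) = ln(25.5/11.8) / (32.6 − 7.30)
  = 0.7706 / 25.30 = 0.03046 h⁻¹
t½ = ln 2 / k = ln 2 / 0.03046 ≈ 22.8 hours

22.8 hours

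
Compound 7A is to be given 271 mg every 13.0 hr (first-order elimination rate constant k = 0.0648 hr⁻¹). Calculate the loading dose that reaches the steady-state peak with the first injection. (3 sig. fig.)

Accumulation ratio R = 1 / (1 − e^(−kτ)) = 1 / (1 − e^(−0.06480×13.0)) = 1 / (1 − 0.4307) = 1.756
Loading dose = maintenance dose × R = 271 × 1.756 ≈ 476 mg

476 mg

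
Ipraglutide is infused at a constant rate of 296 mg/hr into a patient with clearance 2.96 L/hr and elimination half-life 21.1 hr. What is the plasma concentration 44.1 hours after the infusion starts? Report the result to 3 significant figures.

Css = rate / CL = 296 / 2.96 = 100.0 mg/L
k = ln 2 / 21.1 = 0.03285 hr⁻¹
C(t) = Css (1 − e^(−kt)) = 100.0 × (1 − e^(−1.449)) = 100.0 × 0.7651 ≈ 76.5 mg/L

76.5 mg/L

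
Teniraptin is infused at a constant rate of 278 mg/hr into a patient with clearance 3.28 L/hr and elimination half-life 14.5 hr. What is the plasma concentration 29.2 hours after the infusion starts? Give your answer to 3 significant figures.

63.8 µg/mL

Css = rate / CL = 278 / 3.28 = 84.76 µg/mL
k = ln 2 / 14.5 = 0.04780 hr⁻¹
C(t) = Css (1 − e^(−kt)) = 84.76 × (1 − e^(−1.396)) = 84.76 × 0.7524 ≈ 63.8 µg/mL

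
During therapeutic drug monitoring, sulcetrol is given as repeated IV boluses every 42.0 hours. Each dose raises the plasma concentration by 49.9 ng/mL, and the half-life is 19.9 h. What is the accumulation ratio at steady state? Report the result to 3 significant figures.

k = ln 2 / 19.9 = 0.03483 h⁻¹
Fraction remaining after one interval: e^(−kτ) = e^(−0.03483 × 42.0) = 0.2316
R = 1 / (1 − 0.2316) = 1 / 0.7684 ≈ 1.30

1.30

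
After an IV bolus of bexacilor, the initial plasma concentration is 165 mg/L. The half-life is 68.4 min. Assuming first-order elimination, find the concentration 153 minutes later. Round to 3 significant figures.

35.0 mg/L

k = ln 2 / 68.4 = 0.01013 min⁻¹
153 min is 2.237 half-lives, so C = 165 × (1/2)^2.237 = 165 × 0.2122 ≈ 35.0 mg/L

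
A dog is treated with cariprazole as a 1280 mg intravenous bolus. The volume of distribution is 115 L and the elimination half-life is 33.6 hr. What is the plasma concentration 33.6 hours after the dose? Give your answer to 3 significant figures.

C₀ = dose / V = 1280 / 115 = 11.13 µg/mL
k = ln 2 / 33.6 = 0.02063 hr⁻¹
C(t) = C₀ e^(−kt) = 11.13 × e^(−0.02063 × 33.6) = 11.13 × e^(−0.6931) = 11.13 × 0.5000 ≈ 5.57 µg/mL

5.57 µg/mL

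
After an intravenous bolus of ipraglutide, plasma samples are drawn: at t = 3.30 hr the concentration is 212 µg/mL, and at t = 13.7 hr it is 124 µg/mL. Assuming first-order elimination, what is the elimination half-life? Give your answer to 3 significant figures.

k = ln(C₁/C₂) / (t₂ − t₁) = ln(212/124) / (13.7 − 3.30)
  = 0.5363 / 10.40 = 0.05157 hr⁻¹
t½ = ln 2 / k = ln 2 / 0.05157 ≈ 13.4 hours

13.4 hours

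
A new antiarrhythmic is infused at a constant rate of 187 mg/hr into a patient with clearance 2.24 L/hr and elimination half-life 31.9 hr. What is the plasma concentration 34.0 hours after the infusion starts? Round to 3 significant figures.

43.6 µg/mL

Css = rate / CL = 187 / 2.24 = 83.48 µg/mL
k = ln 2 / 31.9 = 0.02173 hr⁻¹
C(t) = Css (1 − e^(−kt)) = 83.48 × (1 − e^(−0.7388)) = 83.48 × 0.5223 ≈ 43.6 µg/mL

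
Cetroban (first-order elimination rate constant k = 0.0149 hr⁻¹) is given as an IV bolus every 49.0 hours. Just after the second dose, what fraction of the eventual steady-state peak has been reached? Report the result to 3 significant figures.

f_n = 1 − e^(−nkτ) = 1 − e^(−2 × 0.01490 × 49.0) = 1 − e^(−1.460) = 1 − 0.2322 ≈ 0.768

0.768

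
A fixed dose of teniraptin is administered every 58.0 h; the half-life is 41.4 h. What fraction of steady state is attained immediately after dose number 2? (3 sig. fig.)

k = ln 2 / 41.4 = 0.01674 h⁻¹
f_n = 1 − e^(−nkτ) = 1 − e^(−2 × 0.01674 × 58.0) = 1 − e^(−1.942) = 1 − 0.1434 ≈ 0.857

0.857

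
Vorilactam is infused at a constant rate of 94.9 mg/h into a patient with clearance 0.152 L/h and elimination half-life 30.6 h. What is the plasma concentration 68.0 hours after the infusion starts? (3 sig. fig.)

491 µg/mL

Css = rate / CL = 94.9 / 0.152 = 624.3 µg/mL
k = ln 2 / 30.6 = 0.02265 h⁻¹
C(t) = Css (1 − e^(−kt)) = 624.3 × (1 − e^(−1.540)) = 624.3 × 0.7857 ≈ 491 µg/mL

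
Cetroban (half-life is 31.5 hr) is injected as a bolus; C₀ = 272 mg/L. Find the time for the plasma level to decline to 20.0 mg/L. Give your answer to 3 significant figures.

k = ln 2 / 31.5 = 0.02200 hr⁻¹
C(t) = C₀ e^(−kt)  ⇒  t = ln(C₀/C) / k
t = ln(272/20.0) / 0.02200 = 2.610 / 0.02200 ≈ 119 hours

119 hours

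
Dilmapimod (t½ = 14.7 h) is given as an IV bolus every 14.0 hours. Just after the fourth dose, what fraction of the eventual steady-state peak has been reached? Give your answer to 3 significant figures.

k = ln 2 / 14.7 = 0.04715 h⁻¹
f_n = 1 − e^(−nkτ) = 1 − e^(−4 × 0.04715 × 14.0) = 1 − e^(−2.641) = 1 − 0.07132 ≈ 0.929

0.929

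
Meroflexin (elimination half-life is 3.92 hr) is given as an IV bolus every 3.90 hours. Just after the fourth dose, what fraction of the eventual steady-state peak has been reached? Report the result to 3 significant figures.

0.937

k = ln 2 / 3.92 = 0.1768 hr⁻¹
f_n = 1 − e^(−nkτ) = 1 − e^(−4 × 0.1768 × 3.90) = 1 − e^(−2.758) = 1 − 0.06339 ≈ 0.937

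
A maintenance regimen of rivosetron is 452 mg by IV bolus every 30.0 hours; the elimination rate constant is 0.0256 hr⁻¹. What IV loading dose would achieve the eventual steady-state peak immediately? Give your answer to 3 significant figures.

Accumulation ratio R = 1 / (1 − e^(−kτ)) = 1 / (1 − e^(−0.02560×30.0)) = 1 / (1 − 0.4639) = 1.865
Loading dose = maintenance dose × R = 452 × 1.865 ≈ 843 mg

843 mg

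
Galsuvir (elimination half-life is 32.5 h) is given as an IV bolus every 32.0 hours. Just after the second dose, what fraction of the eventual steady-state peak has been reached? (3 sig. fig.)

k = ln 2 / 32.5 = 0.02133 h⁻¹
f_n = 1 − e^(−nkτ) = 1 − e^(−2 × 0.02133 × 32.0) = 1 − e^(−1.365) = 1 − 0.2554 ≈ 0.745

0.745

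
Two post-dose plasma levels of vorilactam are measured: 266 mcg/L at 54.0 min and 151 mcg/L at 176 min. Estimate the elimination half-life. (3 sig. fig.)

k = ln(C₁/C₂) / (t₂ − t₁) = ln(266/151) / (176 − 54.0)
  = 0.5662 / 122.0 = 0.004641 min⁻¹
t½ = ln 2 / k = ln 2 / 0.004641 ≈ 149 minutes

149 minutes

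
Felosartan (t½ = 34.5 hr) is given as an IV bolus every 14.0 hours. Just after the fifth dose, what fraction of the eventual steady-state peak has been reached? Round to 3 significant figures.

0.755

k = ln 2 / 34.5 = 0.02009 hr⁻¹
f_n = 1 − e^(−nkτ) = 1 − e^(−5 × 0.02009 × 14.0) = 1 − e^(−1.406) = 1 − 0.2450 ≈ 0.755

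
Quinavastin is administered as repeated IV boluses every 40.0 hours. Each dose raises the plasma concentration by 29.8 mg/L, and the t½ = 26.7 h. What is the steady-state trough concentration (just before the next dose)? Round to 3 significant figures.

k = ln 2 / 26.7 = 0.02596 h⁻¹
Fraction remaining after one interval: e^(−kτ) = e^(−0.02596 × 40.0) = 0.3540
R = 1 / (1 − 0.3540) = 1.548
Css,max = 29.8 × 1.548 = 46.13 mg/L
Css,min = Css,max × e^(−kτ) = 46.13 × 0.3540 ≈ 16.3 mg/L

16.3 mg/L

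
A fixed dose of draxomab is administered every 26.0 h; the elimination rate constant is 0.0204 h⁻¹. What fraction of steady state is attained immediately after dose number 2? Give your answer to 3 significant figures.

f_n = 1 − e^(−nkτ) = 1 − e^(−2 × 0.02040 × 26.0) = 1 − e^(−1.061) = 1 − 0.3462 ≈ 0.654

0.654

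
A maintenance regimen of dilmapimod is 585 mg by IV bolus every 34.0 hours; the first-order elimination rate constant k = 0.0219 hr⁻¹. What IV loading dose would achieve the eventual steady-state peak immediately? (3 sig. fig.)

1110 mg

Accumulation ratio R = 1 / (1 − e^(−kτ)) = 1 / (1 − e^(−0.02190×34.0)) = 1 / (1 − 0.4749) = 1.904
Loading dose = maintenance dose × R = 585 × 1.904 ≈ 1110 mg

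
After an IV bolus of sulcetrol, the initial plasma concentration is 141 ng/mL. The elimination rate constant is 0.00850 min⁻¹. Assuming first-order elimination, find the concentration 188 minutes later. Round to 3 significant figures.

C(t) = C₀ e^(−kt) = 141 × e^(−0.008500 × 188) = 141 × e^(−1.598) = 141 × 0.2023 ≈ 28.5 ng/mL

28.5 ng/mL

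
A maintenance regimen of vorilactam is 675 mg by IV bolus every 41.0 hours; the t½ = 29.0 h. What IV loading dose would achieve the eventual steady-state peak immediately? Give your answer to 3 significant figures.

1080 mg

k = ln 2 / 29.0 = 0.02390 h⁻¹
Accumulation ratio R = 1 / (1 − e^(−kτ)) = 1 / (1 − e^(−0.02390×41.0)) = 1 / (1 − 0.3753) = 1.601
Loading dose = maintenance dose × R = 675 × 1.601 ≈ 1080 mg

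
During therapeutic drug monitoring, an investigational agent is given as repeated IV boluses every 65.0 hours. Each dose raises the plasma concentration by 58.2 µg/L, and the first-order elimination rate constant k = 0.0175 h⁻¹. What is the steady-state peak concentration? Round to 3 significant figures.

85.7 µg/L

Fraction remaining after one interval: e^(−kτ) = e^(−0.01750 × 65.0) = 0.3206
R = 1 / (1 − 0.3206) = 1.472
Css,max = 58.2 × 1.472 ≈ 85.7 µg/L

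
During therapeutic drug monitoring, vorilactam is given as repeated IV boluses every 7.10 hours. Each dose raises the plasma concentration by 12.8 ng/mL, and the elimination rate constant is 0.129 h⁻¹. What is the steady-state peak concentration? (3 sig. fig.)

Fraction remaining after one interval: e^(−kτ) = e^(−0.1290 × 7.10) = 0.4002
R = 1 / (1 − 0.4002) = 1.667
Css,max = 12.8 × 1.667 ≈ 21.3 ng/mL

21.3 ng/mL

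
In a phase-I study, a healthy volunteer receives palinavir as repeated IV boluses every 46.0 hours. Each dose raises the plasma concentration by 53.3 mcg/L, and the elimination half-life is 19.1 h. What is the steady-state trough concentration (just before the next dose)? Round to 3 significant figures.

k = ln 2 / 19.1 = 0.03629 h⁻¹
Fraction remaining after one interval: e^(−kτ) = e^(−0.03629 × 46.0) = 0.1884
R = 1 / (1 − 0.1884) = 1.232
Css,max = 53.3 × 1.232 = 65.67 mcg/L
Css,min = Css,max × e^(−kτ) = 65.67 × 0.1884 ≈ 12.4 mcg/L

12.4 mcg/L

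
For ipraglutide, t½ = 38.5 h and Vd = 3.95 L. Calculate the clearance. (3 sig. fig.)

k = ln 2 / t½ = ln 2 / 38.5 = 0.01800 h⁻¹
CL = k · V = 0.01800 × 3.95 ≈ 0.0711 L/h

0.0711 L/h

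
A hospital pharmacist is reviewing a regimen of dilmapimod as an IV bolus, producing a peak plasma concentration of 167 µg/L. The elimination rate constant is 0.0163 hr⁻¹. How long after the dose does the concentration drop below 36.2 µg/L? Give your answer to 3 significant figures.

93.8 hours

C(t) = C₀ e^(−kt)  ⇒  t = ln(C₀/C) / k
t = ln(167/36.2) / 0.01630 = 1.529 / 0.01630 ≈ 93.8 hours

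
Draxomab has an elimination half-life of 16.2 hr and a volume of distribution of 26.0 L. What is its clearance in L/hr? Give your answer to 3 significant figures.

1.11 L/hr

k = ln 2 / t½ = ln 2 / 16.2 = 0.04279 hr⁻¹
CL = k · V = 0.04279 × 26.0 ≈ 1.11 L/hr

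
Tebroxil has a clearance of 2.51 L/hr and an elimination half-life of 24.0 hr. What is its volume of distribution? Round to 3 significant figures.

86.9 L

k = ln 2 / t½ = ln 2 / 24.0 = 0.02888 hr⁻¹
V = CL / k = 2.51 / 0.02888 ≈ 86.9 L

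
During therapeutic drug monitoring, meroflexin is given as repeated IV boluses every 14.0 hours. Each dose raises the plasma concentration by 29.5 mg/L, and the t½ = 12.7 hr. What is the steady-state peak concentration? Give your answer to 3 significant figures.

k = ln 2 / 12.7 = 0.05458 hr⁻¹
Fraction remaining after one interval: e^(−kτ) = e^(−0.05458 × 14.0) = 0.4658
R = 1 / (1 − 0.4658) = 1.872
Css,max = 29.5 × 1.872 ≈ 55.2 mg/L

55.2 mg/L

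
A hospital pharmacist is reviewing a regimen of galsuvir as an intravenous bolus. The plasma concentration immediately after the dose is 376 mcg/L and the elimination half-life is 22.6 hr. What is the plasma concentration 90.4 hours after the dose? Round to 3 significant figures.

k = ln 2 / 22.6 = 0.03067 hr⁻¹
C(t) = C₀ e^(−kt) = 376 × e^(−0.03067 × 90.4) = 376 × e^(−2.773) = 376 × 0.06250 ≈ 23.5 mcg/L

23.5 mcg/L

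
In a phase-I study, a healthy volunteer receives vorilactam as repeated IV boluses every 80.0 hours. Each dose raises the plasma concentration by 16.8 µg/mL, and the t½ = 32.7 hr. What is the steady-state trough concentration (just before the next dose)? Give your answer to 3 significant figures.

3.77 µg/mL

k = ln 2 / 32.7 = 0.02120 hr⁻¹
Fraction remaining after one interval: e^(−kτ) = e^(−0.02120 × 80.0) = 0.1835
R = 1 / (1 − 0.1835) = 1.225
Css,max = 16.8 × 1.225 = 20.57 µg/mL
Css,min = Css,max × e^(−kτ) = 20.57 × 0.1835 ≈ 3.77 µg/mL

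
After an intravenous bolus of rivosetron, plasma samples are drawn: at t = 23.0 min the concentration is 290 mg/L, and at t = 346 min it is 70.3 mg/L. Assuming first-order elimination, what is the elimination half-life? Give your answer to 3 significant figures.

158 minutes

k = ln(C₁/C₂) / (t₂ − t₁) = ln(290/70.3) / (346 − 23.0)
  = 1.417 / 323.0 = 0.004387 min⁻¹
t½ = ln 2 / k = ln 2 / 0.004387 ≈ 158 minutes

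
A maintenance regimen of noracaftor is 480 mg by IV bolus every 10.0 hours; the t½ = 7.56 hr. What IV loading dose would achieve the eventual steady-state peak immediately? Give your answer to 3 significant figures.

800 mg

k = ln 2 / 7.56 = 0.09169 hr⁻¹
Accumulation ratio R = 1 / (1 − e^(−kτ)) = 1 / (1 − e^(−0.09169×10.0)) = 1 / (1 − 0.3998) = 1.666
Loading dose = maintenance dose × R = 480 × 1.666 ≈ 800 mg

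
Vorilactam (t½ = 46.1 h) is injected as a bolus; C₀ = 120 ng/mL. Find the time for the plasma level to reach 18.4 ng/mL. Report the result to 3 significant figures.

125 hours

k = ln 2 / 46.1 = 0.01504 h⁻¹
C(t) = C₀ e^(−kt)  ⇒  t = ln(C₀/C) / k
t = ln(120/18.4) / 0.01504 = 1.875 / 0.01504 ≈ 125 hours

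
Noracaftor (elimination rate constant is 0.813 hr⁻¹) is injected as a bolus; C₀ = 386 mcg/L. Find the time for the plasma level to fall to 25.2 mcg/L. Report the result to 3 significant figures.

C(t) = C₀ e^(−kt)  ⇒  t = ln(C₀/C) / k
t = ln(386/25.2) / 0.8130 = 2.729 / 0.8130 ≈ 3.36 hours

3.36 hours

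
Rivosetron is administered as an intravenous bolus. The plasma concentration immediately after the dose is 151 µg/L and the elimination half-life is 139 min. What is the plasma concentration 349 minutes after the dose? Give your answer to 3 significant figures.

k = ln 2 / 139 = 0.004987 min⁻¹
349 min is 2.511 half-lives, so C = 151 × (1/2)^2.511 = 151 × 0.1755 ≈ 26.5 µg/L

26.5 µg/L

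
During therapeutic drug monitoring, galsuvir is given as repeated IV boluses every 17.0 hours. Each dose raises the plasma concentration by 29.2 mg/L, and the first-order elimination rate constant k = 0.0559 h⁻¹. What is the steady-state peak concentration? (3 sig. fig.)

Fraction remaining after one interval: e^(−kτ) = e^(−0.05590 × 17.0) = 0.3866
R = 1 / (1 − 0.3866) = 1.630
Css,max = 29.2 × 1.630 ≈ 47.6 mg/L

47.6 mg/L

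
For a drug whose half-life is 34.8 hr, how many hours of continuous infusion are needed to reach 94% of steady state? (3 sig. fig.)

k = ln 2 / 34.8 = 0.01992 hr⁻¹
f = 1 − e^(−kt)  ⇒  t = −ln(1 − f) / k
t = −ln(1 − 0.94) / 0.01992 = 2.813 / 0.01992 ≈ 141 hours

141 hours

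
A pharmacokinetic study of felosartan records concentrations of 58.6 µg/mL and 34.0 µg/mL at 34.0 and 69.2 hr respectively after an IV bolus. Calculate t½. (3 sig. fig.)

k = ln(C₁/C₂) / (t₂ − t₁) = ln(58.6/34.0) / (69.2 − 34.0)
  = 0.5444 / 35.20 = 0.01547 hr⁻¹
t½ = ln 2 / k = ln 2 / 0.01547 ≈ 44.8 hours

44.8 hours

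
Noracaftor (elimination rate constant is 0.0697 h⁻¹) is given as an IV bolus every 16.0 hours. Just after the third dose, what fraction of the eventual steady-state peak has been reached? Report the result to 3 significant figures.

0.965

f_n = 1 − e^(−nkτ) = 1 − e^(−3 × 0.06970 × 16.0) = 1 − e^(−3.346) = 1 − 0.03524 ≈ 0.965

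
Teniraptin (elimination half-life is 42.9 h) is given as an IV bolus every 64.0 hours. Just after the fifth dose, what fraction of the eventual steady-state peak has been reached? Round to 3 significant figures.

k = ln 2 / 42.9 = 0.01616 h⁻¹
f_n = 1 − e^(−nkτ) = 1 − e^(−5 × 0.01616 × 64.0) = 1 − e^(−5.170) = 1 − 0.005683 ≈ 0.994

0.994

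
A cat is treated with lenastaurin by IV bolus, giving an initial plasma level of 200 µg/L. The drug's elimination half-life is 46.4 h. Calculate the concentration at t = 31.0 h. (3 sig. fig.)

k = ln 2 / 46.4 = 0.01494 h⁻¹
C(t) = C₀ e^(−kt) = 200 × e^(−0.01494 × 31.0) = 200 × e^(−0.4631) = 200 × 0.6293 ≈ 126 µg/L

126 µg/L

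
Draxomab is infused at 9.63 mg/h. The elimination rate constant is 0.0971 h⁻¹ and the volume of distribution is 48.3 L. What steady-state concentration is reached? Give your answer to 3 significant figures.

CL = k · V = 0.0971 × 48.3 = 4.690 L/h
Css = rate / CL = 9.63 / 4.690 ≈ 2.05 mg/L

2.05 mg/L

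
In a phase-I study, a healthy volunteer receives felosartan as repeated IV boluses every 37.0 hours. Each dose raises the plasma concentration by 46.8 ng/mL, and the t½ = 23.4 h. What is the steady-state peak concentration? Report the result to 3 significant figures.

70.3 ng/mL

k = ln 2 / 23.4 = 0.02962 h⁻¹
Fraction remaining after one interval: e^(−kτ) = e^(−0.02962 × 37.0) = 0.3342
R = 1 / (1 − 0.3342) = 1.502
Css,max = 46.8 × 1.502 ≈ 70.3 ng/mL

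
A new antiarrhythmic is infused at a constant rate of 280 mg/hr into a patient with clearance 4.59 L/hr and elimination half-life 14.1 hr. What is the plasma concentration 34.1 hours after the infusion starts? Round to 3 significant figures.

Css = rate / CL = 280 / 4.59 = 61.00 µg/mL
k = ln 2 / 14.1 = 0.04916 hr⁻¹
C(t) = Css (1 − e^(−kt)) = 61.00 × (1 − e^(−1.676)) = 61.00 × 0.8129 ≈ 49.6 µg/mL

49.6 µg/mL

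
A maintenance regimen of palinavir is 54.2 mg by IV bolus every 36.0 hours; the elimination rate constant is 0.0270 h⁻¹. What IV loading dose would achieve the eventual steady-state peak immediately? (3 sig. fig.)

Accumulation ratio R = 1 / (1 − e^(−kτ)) = 1 / (1 − e^(−0.02700×36.0)) = 1 / (1 − 0.3783) = 1.609
Loading dose = maintenance dose × R = 54.2 × 1.609 ≈ 87.2 mg

87.2 mg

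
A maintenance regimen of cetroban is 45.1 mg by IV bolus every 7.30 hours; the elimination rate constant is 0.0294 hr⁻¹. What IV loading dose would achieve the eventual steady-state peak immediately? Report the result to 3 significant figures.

233 mg

Accumulation ratio R = 1 / (1 − e^(−kτ)) = 1 / (1 − e^(−0.02940×7.30)) = 1 / (1 − 0.8068) = 5.177
Loading dose = maintenance dose × R = 45.1 × 5.177 ≈ 233 mg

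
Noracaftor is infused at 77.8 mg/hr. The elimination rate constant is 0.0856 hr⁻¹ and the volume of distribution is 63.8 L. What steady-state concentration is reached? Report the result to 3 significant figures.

CL = k · V = 0.0856 × 63.8 = 5.461 L/hr
Css = rate / CL = 77.8 / 5.461 ≈ 14.2 µg/mL

14.2 µg/mL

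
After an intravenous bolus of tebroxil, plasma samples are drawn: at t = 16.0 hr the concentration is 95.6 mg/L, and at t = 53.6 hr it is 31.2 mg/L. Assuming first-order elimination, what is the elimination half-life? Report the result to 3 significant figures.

23.3 hours

k = ln(C₁/C₂) / (t₂ − t₁) = ln(95.6/31.2) / (53.6 − 16.0)
  = 1.120 / 37.60 = 0.02978 hr⁻¹
t½ = ln 2 / k = ln 2 / 0.02978 ≈ 23.3 hours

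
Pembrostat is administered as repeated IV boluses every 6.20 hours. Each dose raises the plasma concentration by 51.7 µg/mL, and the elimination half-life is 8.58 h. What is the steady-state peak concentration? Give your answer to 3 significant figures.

131 µg/mL

k = ln 2 / 8.58 = 0.08079 h⁻¹
Fraction remaining after one interval: e^(−kτ) = e^(−0.08079 × 6.20) = 0.6060
R = 1 / (1 − 0.6060) = 2.538
Css,max = 51.7 × 2.538 ≈ 131 µg/mL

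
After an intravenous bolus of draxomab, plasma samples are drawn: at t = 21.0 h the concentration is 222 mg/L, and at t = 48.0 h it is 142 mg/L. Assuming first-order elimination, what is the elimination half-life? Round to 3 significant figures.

k = ln(C₁/C₂) / (t₂ − t₁) = ln(222/142) / (48.0 − 21.0)
  = 0.4469 / 27.00 = 0.01655 h⁻¹
t½ = ln 2 / k = ln 2 / 0.01655 ≈ 41.9 hours

41.9 hours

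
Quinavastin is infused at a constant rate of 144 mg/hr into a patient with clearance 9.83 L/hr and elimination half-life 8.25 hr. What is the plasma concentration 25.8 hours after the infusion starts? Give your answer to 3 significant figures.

13.0 µg/mL

Css = rate / CL = 144 / 9.83 = 14.65 µg/mL
k = ln 2 / 8.25 = 0.08402 hr⁻¹
C(t) = Css (1 − e^(−kt)) = 14.65 × (1 − e^(−2.168)) = 14.65 × 0.8856 ≈ 13.0 µg/mL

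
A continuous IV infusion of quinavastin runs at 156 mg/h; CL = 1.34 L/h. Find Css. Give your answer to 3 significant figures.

116 µg/mL

Css = infusion rate / CL = 156 / 1.34 ≈ 116 µg/mL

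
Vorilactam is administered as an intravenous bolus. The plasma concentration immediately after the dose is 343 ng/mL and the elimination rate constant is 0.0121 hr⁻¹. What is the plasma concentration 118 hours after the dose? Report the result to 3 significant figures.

82.3 ng/mL

C(t) = C₀ e^(−kt) = 343 × e^(−0.01210 × 118) = 343 × e^(−1.428) = 343 × 0.2398 ≈ 82.3 ng/mL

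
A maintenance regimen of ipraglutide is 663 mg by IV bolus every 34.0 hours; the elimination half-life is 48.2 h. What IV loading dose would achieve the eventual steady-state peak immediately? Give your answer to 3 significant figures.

1710 mg

k = ln 2 / 48.2 = 0.01438 h⁻¹
Accumulation ratio R = 1 / (1 − e^(−kτ)) = 1 / (1 − e^(−0.01438×34.0)) = 1 / (1 − 0.6133) = 2.586
Loading dose = maintenance dose × R = 663 × 2.586 ≈ 1710 mg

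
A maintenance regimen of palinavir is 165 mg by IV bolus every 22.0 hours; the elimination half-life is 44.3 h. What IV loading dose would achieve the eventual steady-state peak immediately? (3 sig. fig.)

k = ln 2 / 44.3 = 0.01565 h⁻¹
Accumulation ratio R = 1 / (1 − e^(−kτ)) = 1 / (1 − e^(−0.01565×22.0)) = 1 / (1 − 0.7088) = 3.434
Loading dose = maintenance dose × R = 165 × 3.434 ≈ 567 mg

567 mg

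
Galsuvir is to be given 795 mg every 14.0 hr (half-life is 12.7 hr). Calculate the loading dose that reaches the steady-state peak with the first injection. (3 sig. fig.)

1490 mg

k = ln 2 / 12.7 = 0.05458 hr⁻¹
Accumulation ratio R = 1 / (1 − e^(−kτ)) = 1 / (1 − e^(−0.05458×14.0)) = 1 / (1 − 0.4658) = 1.872
Loading dose = maintenance dose × R = 795 × 1.872 ≈ 1490 mg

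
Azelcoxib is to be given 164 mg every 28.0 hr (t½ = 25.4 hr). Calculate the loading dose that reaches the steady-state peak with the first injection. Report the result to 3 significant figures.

307 mg

k = ln 2 / 25.4 = 0.02729 hr⁻¹
Accumulation ratio R = 1 / (1 − e^(−kτ)) = 1 / (1 − e^(−0.02729×28.0)) = 1 / (1 − 0.4658) = 1.872
Loading dose = maintenance dose × R = 164 × 1.872 ≈ 307 mg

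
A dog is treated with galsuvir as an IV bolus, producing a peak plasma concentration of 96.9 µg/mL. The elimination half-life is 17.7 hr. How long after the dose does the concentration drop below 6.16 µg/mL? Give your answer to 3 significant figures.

70.4 hours

k = ln 2 / 17.7 = 0.03916 hr⁻¹
C(t) = C₀ e^(−kt)  ⇒  t = ln(C₀/C) / k
t = ln(96.9/6.16) / 0.03916 = 2.756 / 0.03916 ≈ 70.4 hours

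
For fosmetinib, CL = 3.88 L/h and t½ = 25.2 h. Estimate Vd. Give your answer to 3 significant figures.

k = ln 2 / t½ = ln 2 / 25.2 = 0.02751 h⁻¹
V = CL / k = 3.88 / 0.02751 ≈ 141 L

141 L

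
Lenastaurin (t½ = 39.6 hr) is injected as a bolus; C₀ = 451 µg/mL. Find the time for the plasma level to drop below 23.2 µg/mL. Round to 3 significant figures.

170 hours

k = ln 2 / 39.6 = 0.01750 hr⁻¹
C(t) = C₀ e^(−kt)  ⇒  t = ln(C₀/C) / k
t = ln(451/23.2) / 0.01750 = 2.967 / 0.01750 ≈ 170 hours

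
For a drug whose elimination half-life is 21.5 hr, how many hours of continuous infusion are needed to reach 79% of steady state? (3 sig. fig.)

k = ln 2 / 21.5 = 0.03224 hr⁻¹
f = 1 − e^(−kt)  ⇒  t = −ln(1 − f) / k
t = −ln(1 − 0.79) / 0.03224 = 1.561 / 0.03224 ≈ 48.4 hours

48.4 hours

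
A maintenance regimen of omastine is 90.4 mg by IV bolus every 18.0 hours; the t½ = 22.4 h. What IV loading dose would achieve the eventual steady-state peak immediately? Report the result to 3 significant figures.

212 mg

k = ln 2 / 22.4 = 0.03094 h⁻¹
Accumulation ratio R = 1 / (1 − e^(−kτ)) = 1 / (1 − e^(−0.03094×18.0)) = 1 / (1 − 0.5729) = 2.342
Loading dose = maintenance dose × R = 90.4 × 2.342 ≈ 212 mg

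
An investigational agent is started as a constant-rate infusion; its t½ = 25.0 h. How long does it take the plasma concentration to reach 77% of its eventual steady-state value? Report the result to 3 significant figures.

53.0 hours

k = ln 2 / 25.0 = 0.02773 h⁻¹
f = 1 − e^(−kt)  ⇒  t = −ln(1 − f) / k
t = −ln(1 − 0.77) / 0.02773 = 1.470 / 0.02773 ≈ 53.0 hours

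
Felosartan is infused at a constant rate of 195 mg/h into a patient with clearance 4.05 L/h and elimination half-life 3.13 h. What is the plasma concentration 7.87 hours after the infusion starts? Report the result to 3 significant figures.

Css = rate / CL = 195 / 4.05 = 48.15 mg/L
k = ln 2 / 3.13 = 0.2215 h⁻¹
C(t) = Css (1 − e^(−kt)) = 48.15 × (1 − e^(−1.743)) = 48.15 × 0.8250 ≈ 39.7 mg/L

39.7 mg/L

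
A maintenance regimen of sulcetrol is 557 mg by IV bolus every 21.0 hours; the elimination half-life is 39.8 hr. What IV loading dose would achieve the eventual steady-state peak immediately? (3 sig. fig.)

k = ln 2 / 39.8 = 0.01742 hr⁻¹
Accumulation ratio R = 1 / (1 − e^(−kτ)) = 1 / (1 − e^(−0.01742×21.0)) = 1 / (1 − 0.6937) = 3.265
Loading dose = maintenance dose × R = 557 × 3.265 ≈ 1820 mg

1820 mg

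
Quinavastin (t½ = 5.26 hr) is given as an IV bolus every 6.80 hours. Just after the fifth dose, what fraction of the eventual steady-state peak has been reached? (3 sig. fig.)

0.989

k = ln 2 / 5.26 = 0.1318 hr⁻¹
f_n = 1 − e^(−nkτ) = 1 − e^(−5 × 0.1318 × 6.80) = 1 − e^(−4.480) = 1 − 0.01133 ≈ 0.989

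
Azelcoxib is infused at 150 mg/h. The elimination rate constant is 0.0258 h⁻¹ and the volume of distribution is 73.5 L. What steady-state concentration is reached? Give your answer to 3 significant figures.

CL = k · V = 0.0258 × 73.5 = 1.896 L/h
Css = rate / CL = 150 / 1.896 ≈ 79.1 mg/L

79.1 mg/L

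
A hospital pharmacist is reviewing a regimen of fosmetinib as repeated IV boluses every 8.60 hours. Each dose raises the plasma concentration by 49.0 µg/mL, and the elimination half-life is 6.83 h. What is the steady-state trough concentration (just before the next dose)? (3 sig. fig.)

35.2 µg/mL

k = ln 2 / 6.83 = 0.1015 h⁻¹
Fraction remaining after one interval: e^(−kτ) = e^(−0.1015 × 8.60) = 0.4178
R = 1 / (1 − 0.4178) = 1.718
Css,max = 49.0 × 1.718 = 84.16 µg/mL
Css,min = Css,max × e^(−kτ) = 84.16 × 0.4178 ≈ 35.2 µg/mL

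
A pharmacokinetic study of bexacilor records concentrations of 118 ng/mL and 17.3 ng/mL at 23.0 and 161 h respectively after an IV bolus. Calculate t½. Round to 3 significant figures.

k = ln(C₁/C₂) / (t₂ − t₁) = ln(118/17.3) / (161 − 23.0)
  = 1.920 / 138.0 = 0.01391 h⁻¹
t½ = ln 2 / k = ln 2 / 0.01391 ≈ 49.8 hours

49.8 hours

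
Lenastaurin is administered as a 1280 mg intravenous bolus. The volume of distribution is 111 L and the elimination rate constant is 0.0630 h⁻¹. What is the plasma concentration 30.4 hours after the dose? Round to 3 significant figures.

1.70 mg/L

C₀ = dose / V = 1280 / 111 = 11.53 mg/L
C(t) = C₀ e^(−kt) = 11.53 × e^(−0.06300 × 30.4) = 11.53 × e^(−1.915) = 11.53 × 0.1473 ≈ 1.70 mg/L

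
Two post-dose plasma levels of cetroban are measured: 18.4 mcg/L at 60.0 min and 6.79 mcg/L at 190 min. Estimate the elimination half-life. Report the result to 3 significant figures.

k = ln(C₁/C₂) / (t₂ − t₁) = ln(18.4/6.79) / (190 − 60.0)
  = 0.9969 / 130.0 = 0.007668 min⁻¹
t½ = ln 2 / k = ln 2 / 0.007668 ≈ 90.4 minutes

90.4 minutes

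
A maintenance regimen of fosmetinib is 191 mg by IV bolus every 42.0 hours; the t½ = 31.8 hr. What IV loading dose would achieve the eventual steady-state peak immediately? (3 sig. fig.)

k = ln 2 / 31.8 = 0.02180 hr⁻¹
Accumulation ratio R = 1 / (1 − e^(−kτ)) = 1 / (1 − e^(−0.02180×42.0)) = 1 / (1 − 0.4003) = 1.668
Loading dose = maintenance dose × R = 191 × 1.668 ≈ 319 mg

319 mg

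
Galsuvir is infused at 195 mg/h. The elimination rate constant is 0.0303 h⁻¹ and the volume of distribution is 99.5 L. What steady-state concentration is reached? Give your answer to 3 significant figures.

64.7 µg/mL

CL = k · V = 0.0303 × 99.5 = 3.015 L/h
Css = rate / CL = 195 / 3.015 ≈ 64.7 µg/mL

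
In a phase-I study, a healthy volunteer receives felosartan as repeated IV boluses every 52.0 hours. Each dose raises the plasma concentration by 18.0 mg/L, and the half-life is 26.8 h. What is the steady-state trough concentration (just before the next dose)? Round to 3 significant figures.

k = ln 2 / 26.8 = 0.02586 h⁻¹
Fraction remaining after one interval: e^(−kτ) = e^(−0.02586 × 52.0) = 0.2606
R = 1 / (1 − 0.2606) = 1.352
Css,max = 18.0 × 1.352 = 24.34 mg/L
Css,min = Css,max × e^(−kτ) = 24.34 × 0.2606 ≈ 6.34 mg/L

6.34 mg/L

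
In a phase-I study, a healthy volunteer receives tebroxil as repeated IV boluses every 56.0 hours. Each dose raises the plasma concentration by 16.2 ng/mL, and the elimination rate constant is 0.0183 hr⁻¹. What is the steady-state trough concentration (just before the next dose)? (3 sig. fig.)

9.07 ng/mL

Fraction remaining after one interval: e^(−kτ) = e^(−0.01830 × 56.0) = 0.3589
R = 1 / (1 − 0.3589) = 1.560
Css,max = 16.2 × 1.560 = 25.27 ng/mL
Css,min = Css,max × e^(−kτ) = 25.27 × 0.3589 ≈ 9.07 ng/mL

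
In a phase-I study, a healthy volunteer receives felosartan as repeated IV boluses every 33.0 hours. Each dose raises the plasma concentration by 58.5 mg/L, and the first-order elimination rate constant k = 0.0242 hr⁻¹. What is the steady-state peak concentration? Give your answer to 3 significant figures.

106 mg/L

Fraction remaining after one interval: e^(−kτ) = e^(−0.02420 × 33.0) = 0.4500
R = 1 / (1 − 0.4500) = 1.818
Css,max = 58.5 × 1.818 ≈ 106 mg/L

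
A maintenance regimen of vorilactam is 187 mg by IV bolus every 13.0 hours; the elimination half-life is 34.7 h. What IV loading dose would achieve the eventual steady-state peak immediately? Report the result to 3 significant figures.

k = ln 2 / 34.7 = 0.01998 h⁻¹
Accumulation ratio R = 1 / (1 − e^(−kτ)) = 1 / (1 − e^(−0.01998×13.0)) = 1 / (1 − 0.7713) = 4.373
Loading dose = maintenance dose × R = 187 × 4.373 ≈ 818 mg

818 mg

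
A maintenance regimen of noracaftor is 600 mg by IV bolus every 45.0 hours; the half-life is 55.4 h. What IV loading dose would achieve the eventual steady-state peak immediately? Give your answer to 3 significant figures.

k = ln 2 / 55.4 = 0.01251 h⁻¹
Accumulation ratio R = 1 / (1 − e^(−kτ)) = 1 / (1 − e^(−0.01251×45.0)) = 1 / (1 − 0.5695) = 2.323
Loading dose = maintenance dose × R = 600 × 2.323 ≈ 1390 mg

1390 mg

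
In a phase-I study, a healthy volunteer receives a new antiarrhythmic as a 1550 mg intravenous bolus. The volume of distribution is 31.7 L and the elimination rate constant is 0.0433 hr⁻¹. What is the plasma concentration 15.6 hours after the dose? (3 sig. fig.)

C₀ = dose / V = 1550 / 31.7 = 48.90 µg/mL
C(t) = C₀ e^(−kt) = 48.90 × e^(−0.04330 × 15.6) = 48.90 × e^(−0.6755) = 48.90 × 0.5089 ≈ 24.9 µg/mL

24.9 µg/mL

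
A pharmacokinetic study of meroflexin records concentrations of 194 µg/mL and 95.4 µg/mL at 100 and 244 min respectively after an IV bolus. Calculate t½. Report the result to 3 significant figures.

141 minutes

k = ln(C₁/C₂) / (t₂ − t₁) = ln(194/95.4) / (244 − 100)
  = 0.7098 / 144.0 = 0.004929 min⁻¹
t½ = ln 2 / k = ln 2 / 0.004929 ≈ 141 minutes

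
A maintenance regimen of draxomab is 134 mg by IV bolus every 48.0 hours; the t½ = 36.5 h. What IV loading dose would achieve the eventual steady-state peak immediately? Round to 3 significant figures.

224 mg

k = ln 2 / 36.5 = 0.01899 h⁻¹
Accumulation ratio R = 1 / (1 − e^(−kτ)) = 1 / (1 − e^(−0.01899×48.0)) = 1 / (1 − 0.4019) = 1.672
Loading dose = maintenance dose × R = 134 × 1.672 ≈ 224 mg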